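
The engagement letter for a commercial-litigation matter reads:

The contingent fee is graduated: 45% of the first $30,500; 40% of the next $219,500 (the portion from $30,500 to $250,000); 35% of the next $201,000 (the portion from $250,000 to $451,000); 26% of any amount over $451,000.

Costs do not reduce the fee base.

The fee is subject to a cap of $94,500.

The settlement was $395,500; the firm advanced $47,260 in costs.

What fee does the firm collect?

Fee base is the gross recovery, $395,500; costs are reimbursed separately.
First $30,500 at 45% = $13,725.00
Next $219,500 at 40% = $87,800.00
Remaining $145,500 at 35% = $50,925.00
Fee: $13,725.00 + $87,800.00 + $50,925.00 = $152,450.00
$152,450.00 exceeds the $94,500 cap, so the fee is capped at $94,500.00.

$94,500.00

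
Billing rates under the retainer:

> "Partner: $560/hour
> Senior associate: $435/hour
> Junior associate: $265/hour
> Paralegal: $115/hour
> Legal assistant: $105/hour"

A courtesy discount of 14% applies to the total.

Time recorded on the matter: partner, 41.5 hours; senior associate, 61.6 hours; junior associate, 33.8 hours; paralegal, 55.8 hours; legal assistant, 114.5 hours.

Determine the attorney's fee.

Partner: 41.5 × $560 = $23,240.00
Senior associate: 61.6 × $435 = $26,796.00
Junior associate: 33.8 × $265 = $8,957.00
Paralegal: 55.8 × $115 = $6,417.00
Legal assistant: 114.5 × $105 = $12,022.50
Subtotal: $77,432.50
Less 14% discount: −$10,840.55
Total: $77,432.50 − $10,840.55 = $66,591.95

$66,591.95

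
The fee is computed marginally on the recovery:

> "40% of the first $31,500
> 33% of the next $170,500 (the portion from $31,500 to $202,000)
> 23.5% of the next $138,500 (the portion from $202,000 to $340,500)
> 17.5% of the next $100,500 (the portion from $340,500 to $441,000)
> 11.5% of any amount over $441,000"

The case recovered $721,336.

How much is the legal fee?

$151,238.64

First $31,500 at 40% = $12,600.00
Next $170,500 at 33% = $56,265.00
Next $138,500 at 23.5% = $32,547.50
Next $100,500 at 17.5% = $17,587.50
Remaining $280,336 at 11.5% = $32,238.64
Fee: $12,600.00 + $56,265.00 + $32,547.50 + $17,587.50 + $32,238.64 = $151,238.64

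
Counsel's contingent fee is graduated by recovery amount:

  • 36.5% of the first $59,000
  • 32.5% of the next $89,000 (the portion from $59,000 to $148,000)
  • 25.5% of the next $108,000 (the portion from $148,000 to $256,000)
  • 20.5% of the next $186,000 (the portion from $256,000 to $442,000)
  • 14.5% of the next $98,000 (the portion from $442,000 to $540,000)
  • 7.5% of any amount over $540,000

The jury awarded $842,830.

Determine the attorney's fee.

First $59,000 at 36.5% = $21,535.00
Next $89,000 at 32.5% = $28,925.00
Next $108,000 at 25.5% = $27,540.00
Next $186,000 at 20.5% = $38,130.00
Next $98,000 at 14.5% = $14,210.00
Remaining $302,830 at 7.5% = $22,712.25
Fee: $21,535.00 + $28,925.00 + $27,540.00 + $38,130.00 + $14,210.00 + $22,712.25 = $153,052.25

$153,052.25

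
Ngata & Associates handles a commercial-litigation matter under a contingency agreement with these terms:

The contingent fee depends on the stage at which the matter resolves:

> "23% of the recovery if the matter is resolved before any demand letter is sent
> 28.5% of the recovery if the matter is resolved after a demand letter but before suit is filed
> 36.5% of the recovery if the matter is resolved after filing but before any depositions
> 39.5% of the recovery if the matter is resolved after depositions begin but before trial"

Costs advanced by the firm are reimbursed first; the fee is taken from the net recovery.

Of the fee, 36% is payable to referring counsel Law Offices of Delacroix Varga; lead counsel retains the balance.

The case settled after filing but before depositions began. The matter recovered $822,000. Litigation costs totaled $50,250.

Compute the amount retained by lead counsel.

Fee base (net of costs): $822,000 − $50,250 = $771,750
The matter settled after filing but before depositions began, so the 36.5% rate applies.
$771,750 × 36.5% = $281,688.75
Referral share: 36% of $281,688.75 = $101,407.95; lead counsel retains $281,688.75 − $101,407.95 = $180,280.80.

$180,280.80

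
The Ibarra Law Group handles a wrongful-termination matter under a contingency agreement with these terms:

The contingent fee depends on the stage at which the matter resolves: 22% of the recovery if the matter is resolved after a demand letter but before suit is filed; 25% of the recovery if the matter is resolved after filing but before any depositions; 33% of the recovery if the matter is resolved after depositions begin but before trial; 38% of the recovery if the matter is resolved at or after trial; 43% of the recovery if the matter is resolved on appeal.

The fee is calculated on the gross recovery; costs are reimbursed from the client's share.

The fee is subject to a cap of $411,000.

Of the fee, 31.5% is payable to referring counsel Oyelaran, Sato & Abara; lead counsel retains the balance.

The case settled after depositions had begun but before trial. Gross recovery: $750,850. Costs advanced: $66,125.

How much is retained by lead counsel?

$169,729.64

Fee base is the gross recovery, $750,850; costs are reimbursed separately.
The matter settled after depositions had begun but before trial, so the 33% rate applies.
$750,850 × 33% = $247,780.50
$247,780.50 is under the $411,000 cap.
Referral share: 31.5% of $247,780.50 = $78,050.86; lead counsel retains $247,780.50 − $78,050.86 = $169,729.64.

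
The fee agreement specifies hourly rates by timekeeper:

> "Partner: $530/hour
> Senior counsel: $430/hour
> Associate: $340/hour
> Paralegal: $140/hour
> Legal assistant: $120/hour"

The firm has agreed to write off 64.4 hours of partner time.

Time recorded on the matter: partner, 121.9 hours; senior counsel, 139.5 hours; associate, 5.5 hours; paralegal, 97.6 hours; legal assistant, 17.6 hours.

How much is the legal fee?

Partner: 121.9 × $530 = $64,607.00
Senior counsel: 139.5 × $430 = $59,985.00
Associate: 5.5 × $340 = $1,870.00
Paralegal: 97.6 × $140 = $13,664.00
Legal assistant: 17.6 × $120 = $2,112.00
Subtotal: $142,238.00
Write-off: 64.4 × $530 = $34,132.00
Total: $142,238.00 − $34,132.00 = $108,106.00

$108,106.00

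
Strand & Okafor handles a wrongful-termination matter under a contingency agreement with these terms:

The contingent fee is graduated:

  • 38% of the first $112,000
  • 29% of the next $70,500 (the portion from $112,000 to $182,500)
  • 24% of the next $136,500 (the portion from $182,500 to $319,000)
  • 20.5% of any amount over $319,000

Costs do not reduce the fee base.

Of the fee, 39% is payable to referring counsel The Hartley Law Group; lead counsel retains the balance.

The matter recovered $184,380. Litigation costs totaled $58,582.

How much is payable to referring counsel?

Fee base is the gross recovery, $184,380; costs are reimbursed separately.
First $112,000 at 38% = $42,560.00
Next $70,500 at 29% = $20,445.00
Remaining $1,880 at 24% = $451.20
Fee: $42,560.00 + $20,445.00 + $451.20 = $63,456.20
Referral share: 39% of $63,456.20 = $24,747.92; lead counsel retains $63,456.20 − $24,747.92 = $38,708.28.

$24,747.92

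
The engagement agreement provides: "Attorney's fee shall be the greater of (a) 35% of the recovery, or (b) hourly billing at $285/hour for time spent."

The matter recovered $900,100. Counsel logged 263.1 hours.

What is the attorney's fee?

$315,035.00

(a) 35% of $900,100 = $315,035.00
(b) 263.1 × $285 = $74,983.50
The greater is (a): $315,035.00.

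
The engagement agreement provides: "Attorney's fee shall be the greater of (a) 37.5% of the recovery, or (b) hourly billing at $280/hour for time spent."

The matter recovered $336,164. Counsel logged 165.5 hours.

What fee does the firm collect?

$126,061.50

(a) 37.5% of $336,164 = $126,061.50
(b) 165.5 × $280 = $46,340.00
The greater is (a): $126,061.50.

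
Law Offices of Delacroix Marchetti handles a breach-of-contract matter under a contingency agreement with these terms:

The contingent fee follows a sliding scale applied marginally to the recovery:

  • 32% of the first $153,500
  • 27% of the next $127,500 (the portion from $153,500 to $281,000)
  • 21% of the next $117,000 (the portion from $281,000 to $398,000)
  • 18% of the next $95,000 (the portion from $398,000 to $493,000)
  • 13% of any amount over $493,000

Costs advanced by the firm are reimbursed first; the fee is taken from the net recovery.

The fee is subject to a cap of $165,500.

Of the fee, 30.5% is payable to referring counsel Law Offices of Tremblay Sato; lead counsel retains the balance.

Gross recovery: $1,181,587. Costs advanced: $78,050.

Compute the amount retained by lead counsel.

$115,022.50

Fee base (net of costs): $1,181,587 − $78,050 = $1,103,537
First $153,500 at 32% = $49,120.00
Next $127,500 at 27% = $34,425.00
Next $117,000 at 21% = $24,570.00
Next $95,000 at 18% = $17,100.00
Remaining $610,537 at 13% = $79,369.81
Fee: $49,120.00 + $34,425.00 + $24,570.00 + $17,100.00 + $79,369.81 = $204,584.81
$204,584.81 exceeds the $165,500 cap, so the fee is capped at $165,500.00.
Referral share: 30.5% of $165,500.00 = $50,477.50; lead counsel retains $165,500.00 − $50,477.50 = $115,022.50.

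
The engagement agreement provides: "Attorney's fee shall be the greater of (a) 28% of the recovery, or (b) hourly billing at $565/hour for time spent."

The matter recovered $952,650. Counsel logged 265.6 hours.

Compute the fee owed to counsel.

(a) 28% of $952,650 = $266,742.00
(b) 265.6 × $565 = $150,064.00
The greater is (a): $266,742.00.

$266,742.00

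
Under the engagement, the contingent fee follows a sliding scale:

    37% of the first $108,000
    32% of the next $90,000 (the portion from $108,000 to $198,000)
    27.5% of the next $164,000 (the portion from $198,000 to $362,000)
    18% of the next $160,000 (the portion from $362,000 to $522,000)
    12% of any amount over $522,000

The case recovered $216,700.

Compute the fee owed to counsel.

$73,902.50

First $108,000 at 37% = $39,960.00
Next $90,000 at 32% = $28,800.00
Remaining $18,700 at 27.5% = $5,142.50
Fee: $39,960.00 + $28,800.00 + $5,142.50 = $73,902.50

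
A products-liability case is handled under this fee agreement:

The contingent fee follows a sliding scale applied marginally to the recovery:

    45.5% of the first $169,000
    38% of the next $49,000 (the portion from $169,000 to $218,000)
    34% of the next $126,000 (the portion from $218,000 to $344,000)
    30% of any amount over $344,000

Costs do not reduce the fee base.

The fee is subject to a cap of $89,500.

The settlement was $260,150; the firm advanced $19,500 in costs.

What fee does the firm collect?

$89,500.00

Fee base is the gross recovery, $260,150; costs are reimbursed separately.
First $169,000 at 45.5% = $76,895.00
Next $49,000 at 38% = $18,620.00
Remaining $42,150 at 34% = $14,331.00
Fee: $76,895.00 + $18,620.00 + $14,331.00 = $109,846.00
$109,846.00 exceeds the $89,500 cap, so the fee is capped at $89,500.00.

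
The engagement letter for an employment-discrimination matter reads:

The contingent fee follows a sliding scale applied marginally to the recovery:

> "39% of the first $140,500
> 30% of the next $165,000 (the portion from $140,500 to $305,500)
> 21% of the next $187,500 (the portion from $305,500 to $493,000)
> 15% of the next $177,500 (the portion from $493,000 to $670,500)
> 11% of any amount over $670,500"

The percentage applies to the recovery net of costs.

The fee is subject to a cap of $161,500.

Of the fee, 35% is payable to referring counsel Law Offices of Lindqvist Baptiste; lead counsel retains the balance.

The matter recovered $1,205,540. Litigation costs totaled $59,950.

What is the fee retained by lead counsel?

Fee base (net of costs): $1,205,540 − $59,950 = $1,145,590
First $140,500 at 39% = $54,795.00
Next $165,000 at 30% = $49,500.00
Next $187,500 at 21% = $39,375.00
Next $177,500 at 15% = $26,625.00
Remaining $475,090 at 11% = $52,259.90
Fee: $54,795.00 + $49,500.00 + $39,375.00 + $26,625.00 + $52,259.90 = $222,554.90
$222,554.90 exceeds the $161,500 cap, so the fee is capped at $161,500.00.
Referral share: 35% of $161,500.00 = $56,525.00; lead counsel retains $161,500.00 − $56,525.00 = $104,975.00.

$104,975.00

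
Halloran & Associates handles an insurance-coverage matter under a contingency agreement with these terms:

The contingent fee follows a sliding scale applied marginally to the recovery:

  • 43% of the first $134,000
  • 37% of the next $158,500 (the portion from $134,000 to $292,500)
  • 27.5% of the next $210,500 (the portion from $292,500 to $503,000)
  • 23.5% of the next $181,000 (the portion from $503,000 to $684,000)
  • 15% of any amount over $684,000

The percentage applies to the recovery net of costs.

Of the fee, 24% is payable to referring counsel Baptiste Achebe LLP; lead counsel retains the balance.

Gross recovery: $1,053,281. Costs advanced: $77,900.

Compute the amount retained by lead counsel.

Fee base (net of costs): $1,053,281 − $77,900 = $975,381
First $134,000 at 43% = $57,620.00
Next $158,500 at 37% = $58,645.00
Next $210,500 at 27.5% = $57,887.50
Next $181,000 at 23.5% = $42,535.00
Remaining $291,381 at 15% = $43,707.15
Fee: $57,620.00 + $58,645.00 + $57,887.50 + $42,535.00 + $43,707.15 = $260,394.65
Referral share: 24% of $260,394.65 = $62,494.72; lead counsel retains $260,394.65 − $62,494.72 = $197,899.93.

$197,899.93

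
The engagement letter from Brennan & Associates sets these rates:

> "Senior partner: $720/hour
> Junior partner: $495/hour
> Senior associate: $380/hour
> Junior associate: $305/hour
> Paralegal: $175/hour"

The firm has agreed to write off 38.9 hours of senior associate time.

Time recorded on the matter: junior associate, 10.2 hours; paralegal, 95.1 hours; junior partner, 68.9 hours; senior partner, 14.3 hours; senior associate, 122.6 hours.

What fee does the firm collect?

Senior partner: 14.3 × $720 = $10,296.00
Junior partner: 68.9 × $495 = $34,105.50
Senior associate: 122.6 × $380 = $46,588.00
Junior associate: 10.2 × $305 = $3,111.00
Paralegal: 95.1 × $175 = $16,642.50
Subtotal: $110,743.00
Write-off: 38.9 × $380 = $14,782.00
Total: $110,743.00 − $14,782.00 = $95,961.00

$95,961.00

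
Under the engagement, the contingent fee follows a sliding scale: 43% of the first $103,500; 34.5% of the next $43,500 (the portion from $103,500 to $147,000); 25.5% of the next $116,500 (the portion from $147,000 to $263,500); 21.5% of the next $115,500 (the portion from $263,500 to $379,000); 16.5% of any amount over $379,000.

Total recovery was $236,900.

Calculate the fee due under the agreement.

$82,437.00

First $103,500 at 43% = $44,505.00
Next $43,500 at 34.5% = $15,007.50
Remaining $89,900 at 25.5% = $22,924.50
Fee: $44,505.00 + $15,007.50 + $22,924.50 = $82,437.00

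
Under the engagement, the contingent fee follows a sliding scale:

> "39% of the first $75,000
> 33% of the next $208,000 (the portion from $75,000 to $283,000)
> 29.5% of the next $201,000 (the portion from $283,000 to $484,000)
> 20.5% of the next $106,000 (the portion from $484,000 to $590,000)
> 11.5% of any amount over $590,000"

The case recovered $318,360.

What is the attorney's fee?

First $75,000 at 39% = $29,250.00
Next $208,000 at 33% = $68,640.00
Remaining $35,360 at 29.5% = $10,431.20
Fee: $29,250.00 + $68,640.00 + $10,431.20 = $108,321.20

$108,321.20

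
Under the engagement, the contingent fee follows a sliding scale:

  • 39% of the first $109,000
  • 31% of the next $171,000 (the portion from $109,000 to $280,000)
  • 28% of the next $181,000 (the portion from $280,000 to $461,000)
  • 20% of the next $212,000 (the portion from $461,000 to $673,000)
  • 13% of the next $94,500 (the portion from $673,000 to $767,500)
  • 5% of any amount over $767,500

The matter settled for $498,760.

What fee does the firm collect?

First $109,000 at 39% = $42,510.00
Next $171,000 at 31% = $53,010.00
Next $181,000 at 28% = $50,680.00
Remaining $37,760 at 20% = $7,552.00
Fee: $42,510.00 + $53,010.00 + $50,680.00 + $7,552.00 = $153,752.00

$153,752.00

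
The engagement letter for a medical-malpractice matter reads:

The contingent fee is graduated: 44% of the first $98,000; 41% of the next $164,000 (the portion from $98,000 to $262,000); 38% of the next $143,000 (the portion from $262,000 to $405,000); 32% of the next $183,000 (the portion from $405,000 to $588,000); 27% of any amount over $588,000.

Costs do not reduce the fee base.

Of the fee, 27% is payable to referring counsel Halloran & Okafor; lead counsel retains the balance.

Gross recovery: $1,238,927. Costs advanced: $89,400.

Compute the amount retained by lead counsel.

Fee base is the gross recovery, $1,238,927; costs are reimbursed separately.
First $98,000 at 44% = $43,120.00
Next $164,000 at 41% = $67,240.00
Next $143,000 at 38% = $54,340.00
Next $183,000 at 32% = $58,560.00
Remaining $650,927 at 27% = $175,750.29
Fee: $43,120.00 + $67,240.00 + $54,340.00 + $58,560.00 + $175,750.29 = $399,010.29
Referral share: 27% of $399,010.29 = $107,732.78; lead counsel retains $399,010.29 − $107,732.78 = $291,277.51.

$291,277.51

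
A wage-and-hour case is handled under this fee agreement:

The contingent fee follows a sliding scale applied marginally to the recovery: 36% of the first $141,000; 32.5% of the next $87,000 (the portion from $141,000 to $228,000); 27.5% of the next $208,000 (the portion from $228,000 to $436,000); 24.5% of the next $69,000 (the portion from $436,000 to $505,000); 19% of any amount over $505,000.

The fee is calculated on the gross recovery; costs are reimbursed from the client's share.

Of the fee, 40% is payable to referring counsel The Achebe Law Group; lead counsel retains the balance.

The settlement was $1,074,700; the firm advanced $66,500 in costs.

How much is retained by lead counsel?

$156,829.80

Fee base is the gross recovery, $1,074,700; costs are reimbursed separately.
First $141,000 at 36% = $50,760.00
Next $87,000 at 32.5% = $28,275.00
Next $208,000 at 27.5% = $57,200.00
Next $69,000 at 24.5% = $16,905.00
Remaining $569,700 at 19% = $108,243.00
Fee: $50,760.00 + $28,275.00 + $57,200.00 + $16,905.00 + $108,243.00 = $261,383.00
Referral share: 40% of $261,383.00 = $104,553.20; lead counsel retains $261,383.00 − $104,553.20 = $156,829.80.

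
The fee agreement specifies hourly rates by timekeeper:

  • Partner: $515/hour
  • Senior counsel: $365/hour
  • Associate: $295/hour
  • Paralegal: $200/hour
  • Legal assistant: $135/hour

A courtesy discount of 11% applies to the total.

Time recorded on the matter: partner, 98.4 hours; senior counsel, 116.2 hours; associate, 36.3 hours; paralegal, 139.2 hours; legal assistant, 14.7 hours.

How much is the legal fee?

Partner: 98.4 × $515 = $50,676.00
Senior counsel: 116.2 × $365 = $42,413.00
Associate: 36.3 × $295 = $10,708.50
Paralegal: 139.2 × $200 = $27,840.00
Legal assistant: 14.7 × $135 = $1,984.50
Subtotal: $133,622.00
Less 11% discount: −$14,698.42
Total: $133,622.00 − $14,698.42 = $118,923.58

$118,923.58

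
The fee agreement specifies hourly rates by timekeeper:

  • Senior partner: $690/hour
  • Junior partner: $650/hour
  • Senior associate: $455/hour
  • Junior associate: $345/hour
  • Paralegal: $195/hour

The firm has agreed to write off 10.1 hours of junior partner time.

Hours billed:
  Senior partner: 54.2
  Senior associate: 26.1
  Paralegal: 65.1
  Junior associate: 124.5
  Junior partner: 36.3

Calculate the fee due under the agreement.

Senior partner: 54.2 × $690 = $37,398.00
Junior partner: 36.3 × $650 = $23,595.00
Senior associate: 26.1 × $455 = $11,875.50
Junior associate: 124.5 × $345 = $42,952.50
Paralegal: 65.1 × $195 = $12,694.50
Subtotal: $128,515.50
Write-off: 10.1 × $650 = $6,565.00
Total: $128,515.50 − $6,565.00 = $121,950.50

$121,950.50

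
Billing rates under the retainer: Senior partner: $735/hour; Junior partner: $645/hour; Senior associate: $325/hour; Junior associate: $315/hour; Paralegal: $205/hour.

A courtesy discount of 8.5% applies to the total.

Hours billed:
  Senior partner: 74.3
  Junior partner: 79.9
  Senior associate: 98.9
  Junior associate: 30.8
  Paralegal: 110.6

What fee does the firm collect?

Senior partner: 74.3 × $735 = $54,610.50
Junior partner: 79.9 × $645 = $51,535.50
Senior associate: 98.9 × $325 = $32,142.50
Junior associate: 30.8 × $315 = $9,702.00
Paralegal: 110.6 × $205 = $22,673.00
Subtotal: $170,663.50
Less 8.5% discount: −$14,506.40
Total: $170,663.50 − $14,506.40 = $156,157.10

$156,157.10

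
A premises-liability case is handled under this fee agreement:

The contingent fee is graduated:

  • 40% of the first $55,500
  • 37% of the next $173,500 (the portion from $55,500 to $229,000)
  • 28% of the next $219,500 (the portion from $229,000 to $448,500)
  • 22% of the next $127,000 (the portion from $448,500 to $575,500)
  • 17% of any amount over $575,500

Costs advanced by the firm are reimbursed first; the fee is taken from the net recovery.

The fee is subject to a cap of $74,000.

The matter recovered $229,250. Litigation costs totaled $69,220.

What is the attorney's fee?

Fee base (net of costs): $229,250 − $69,220 = $160,030
First $55,500 at 40% = $22,200.00
Remaining $104,530 at 37% = $38,676.10
Fee: $22,200.00 + $38,676.10 = $60,876.10
$60,876.10 is under the $74,000 cap.

$60,876.10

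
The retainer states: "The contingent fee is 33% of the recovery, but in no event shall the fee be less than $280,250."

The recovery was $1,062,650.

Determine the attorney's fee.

$350,674.50

33% of $1,062,650 = $350,674.50
That exceeds the $280,250 minimum.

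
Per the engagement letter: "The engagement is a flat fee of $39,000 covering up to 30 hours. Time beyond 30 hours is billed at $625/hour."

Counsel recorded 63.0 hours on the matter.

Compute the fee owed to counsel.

Flat fee: $39,000.00
Excess hours: 63.0 − 30 = 33.0
Overrun: 33.0 × $625 = $20,625.00
Total: $39,000.00 + $20,625.00 = $59,625.00

$59,625.00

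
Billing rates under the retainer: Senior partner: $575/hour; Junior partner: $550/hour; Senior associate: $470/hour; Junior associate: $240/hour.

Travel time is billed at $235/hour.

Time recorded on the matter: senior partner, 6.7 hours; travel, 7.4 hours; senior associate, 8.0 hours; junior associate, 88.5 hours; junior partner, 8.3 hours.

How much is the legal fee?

Senior partner: 6.7 × $575 = $3,852.50
Junior partner: 8.3 × $550 = $4,565.00
Senior associate: 8.0 × $470 = $3,760.00
Junior associate: 88.5 × $240 = $21,240.00
Subtotal: $3,852.50 + $4,565.00 + $3,760.00 + $21,240.00 = $33,417.50
Travel: 7.4 × $235 = $1,739.00
Total: $33,417.50 + $1,739.00 = $35,156.50

$35,156.50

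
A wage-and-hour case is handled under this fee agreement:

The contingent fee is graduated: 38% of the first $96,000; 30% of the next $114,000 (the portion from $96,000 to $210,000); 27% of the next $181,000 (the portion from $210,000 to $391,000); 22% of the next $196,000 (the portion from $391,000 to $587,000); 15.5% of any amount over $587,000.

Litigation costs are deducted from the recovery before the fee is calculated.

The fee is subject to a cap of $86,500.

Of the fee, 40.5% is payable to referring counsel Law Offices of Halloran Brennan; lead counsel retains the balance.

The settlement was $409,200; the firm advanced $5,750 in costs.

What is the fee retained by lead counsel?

$51,467.50

Fee base (net of costs): $409,200 − $5,750 = $403,450
First $96,000 at 38% = $36,480.00
Next $114,000 at 30% = $34,200.00
Next $181,000 at 27% = $48,870.00
Remaining $12,450 at 22% = $2,739.00
Fee: $36,480.00 + $34,200.00 + $48,870.00 + $2,739.00 = $122,289.00
$122,289.00 exceeds the $86,500 cap, so the fee is capped at $86,500.00.
Referral share: 40.5% of $86,500.00 = $35,032.50; lead counsel retains $86,500.00 − $35,032.50 = $51,467.50.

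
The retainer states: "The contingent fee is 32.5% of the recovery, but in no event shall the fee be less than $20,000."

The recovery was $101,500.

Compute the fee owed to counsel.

$32,987.50

32.5% of $101,500 = $32,987.50
That exceeds the $20,000 minimum.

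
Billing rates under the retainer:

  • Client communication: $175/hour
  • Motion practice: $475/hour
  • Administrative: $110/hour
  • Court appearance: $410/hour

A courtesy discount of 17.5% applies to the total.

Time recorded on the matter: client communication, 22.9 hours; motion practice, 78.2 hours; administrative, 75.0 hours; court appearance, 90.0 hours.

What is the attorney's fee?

$71,199.56

Client communication: 22.9 × $175 = $4,007.50
Motion practice: 78.2 × $475 = $37,145.00
Administrative: 75.0 × $110 = $8,250.00
Court appearance: 90.0 × $410 = $36,900.00
Subtotal: $86,302.50
Less 17.5% discount: −$15,102.94
Total: $86,302.50 − $15,102.94 = $71,199.56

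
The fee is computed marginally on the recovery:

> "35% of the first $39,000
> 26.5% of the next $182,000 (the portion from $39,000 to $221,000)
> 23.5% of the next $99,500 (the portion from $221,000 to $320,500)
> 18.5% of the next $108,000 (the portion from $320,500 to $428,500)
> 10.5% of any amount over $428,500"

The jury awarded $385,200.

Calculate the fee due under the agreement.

First $39,000 at 35% = $13,650.00
Next $182,000 at 26.5% = $48,230.00
Next $99,500 at 23.5% = $23,382.50
Remaining $64,700 at 18.5% = $11,969.50
Fee: $13,650.00 + $48,230.00 + $23,382.50 + $11,969.50 = $97,232.00

$97,232.00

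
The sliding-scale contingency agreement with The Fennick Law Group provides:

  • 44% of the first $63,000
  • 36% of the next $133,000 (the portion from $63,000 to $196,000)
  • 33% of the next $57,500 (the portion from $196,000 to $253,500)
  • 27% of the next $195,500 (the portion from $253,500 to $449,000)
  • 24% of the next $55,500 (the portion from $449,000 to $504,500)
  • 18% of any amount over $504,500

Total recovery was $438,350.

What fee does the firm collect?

First $63,000 at 44% = $27,720.00
Next $133,000 at 36% = $47,880.00
Next $57,500 at 33% = $18,975.00
Remaining $184,850 at 27% = $49,909.50
Fee: $27,720.00 + $47,880.00 + $18,975.00 + $49,909.50 = $144,484.50

$144,484.50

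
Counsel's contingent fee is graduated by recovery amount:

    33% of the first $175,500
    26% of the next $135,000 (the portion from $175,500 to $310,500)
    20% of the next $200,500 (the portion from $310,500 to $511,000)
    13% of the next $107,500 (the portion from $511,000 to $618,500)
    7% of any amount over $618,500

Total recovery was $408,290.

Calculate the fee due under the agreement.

First $175,500 at 33% = $57,915.00
Next $135,000 at 26% = $35,100.00
Remaining $97,790 at 20% = $19,558.00
Fee: $57,915.00 + $35,100.00 + $19,558.00 = $112,573.00

$112,573.00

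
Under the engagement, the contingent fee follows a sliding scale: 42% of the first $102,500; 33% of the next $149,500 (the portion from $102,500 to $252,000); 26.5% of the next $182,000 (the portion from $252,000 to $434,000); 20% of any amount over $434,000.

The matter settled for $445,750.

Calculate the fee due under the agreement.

$142,965.00

First $102,500 at 42% = $43,050.00
Next $149,500 at 33% = $49,335.00
Next $182,000 at 26.5% = $48,230.00
Remaining $11,750 at 20% = $2,350.00
Fee: $43,050.00 + $49,335.00 + $48,230.00 + $2,350.00 = $142,965.00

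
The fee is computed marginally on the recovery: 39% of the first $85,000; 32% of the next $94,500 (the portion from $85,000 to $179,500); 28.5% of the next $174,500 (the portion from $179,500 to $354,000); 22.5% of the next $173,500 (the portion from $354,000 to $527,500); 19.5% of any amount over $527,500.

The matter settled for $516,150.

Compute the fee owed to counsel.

First $85,000 at 39% = $33,150.00
Next $94,500 at 32% = $30,240.00
Next $174,500 at 28.5% = $49,732.50
Remaining $162,150 at 22.5% = $36,483.75
Fee: $33,150.00 + $30,240.00 + $49,732.50 + $36,483.75 = $149,606.25

$149,606.25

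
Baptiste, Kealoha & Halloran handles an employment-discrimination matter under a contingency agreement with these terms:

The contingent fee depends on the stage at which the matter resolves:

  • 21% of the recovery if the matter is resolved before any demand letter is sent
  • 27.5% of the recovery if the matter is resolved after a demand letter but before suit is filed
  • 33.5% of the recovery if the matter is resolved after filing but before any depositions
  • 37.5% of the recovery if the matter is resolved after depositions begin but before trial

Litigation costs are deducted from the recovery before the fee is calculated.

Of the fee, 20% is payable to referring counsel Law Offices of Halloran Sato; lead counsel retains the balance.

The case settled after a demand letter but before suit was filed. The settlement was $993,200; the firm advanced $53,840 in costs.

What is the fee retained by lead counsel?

$206,659.20

Fee base (net of costs): $993,200 − $53,840 = $939,360
The matter settled after a demand letter but before suit was filed, so the 27.5% rate applies.
$939,360 × 27.5% = $258,324.00
Referral share: 20% of $258,324.00 = $51,664.80; lead counsel retains $258,324.00 − $51,664.80 = $206,659.20.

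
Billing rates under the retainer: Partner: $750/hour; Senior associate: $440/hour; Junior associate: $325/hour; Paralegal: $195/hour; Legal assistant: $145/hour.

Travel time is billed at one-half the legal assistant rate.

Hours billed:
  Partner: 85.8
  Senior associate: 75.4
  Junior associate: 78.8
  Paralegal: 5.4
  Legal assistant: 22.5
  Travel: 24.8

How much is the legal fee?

Partner: 85.8 × $750 = $64,350.00
Senior associate: 75.4 × $440 = $33,176.00
Junior associate: 78.8 × $325 = $25,610.00
Paralegal: 5.4 × $195 = $1,053.00
Legal assistant: 22.5 × $145 = $3,262.50
Subtotal: $64,350.00 + $33,176.00 + $25,610.00 + $1,053.00 + $3,262.50 = $127,451.50
Travel: 24.8 × ($145 ÷ 2) = 24.8 × $72.50 = $1,798.00
Total: $127,451.50 + $1,798.00 = $129,249.50

$129,249.50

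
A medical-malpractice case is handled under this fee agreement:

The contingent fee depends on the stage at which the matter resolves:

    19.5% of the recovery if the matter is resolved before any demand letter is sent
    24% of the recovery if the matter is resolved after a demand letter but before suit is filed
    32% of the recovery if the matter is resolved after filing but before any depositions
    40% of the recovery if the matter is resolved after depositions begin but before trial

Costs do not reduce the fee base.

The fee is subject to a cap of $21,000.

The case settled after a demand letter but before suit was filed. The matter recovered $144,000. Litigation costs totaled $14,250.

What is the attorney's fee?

Fee base is the gross recovery, $144,000; costs are reimbursed separately.
The matter settled after a demand letter but before suit was filed, so the 24% rate applies.
$144,000 × 24% = $34,560.00
$34,560.00 exceeds the $21,000 cap, so the fee is capped at $21,000.00.

$21,000.00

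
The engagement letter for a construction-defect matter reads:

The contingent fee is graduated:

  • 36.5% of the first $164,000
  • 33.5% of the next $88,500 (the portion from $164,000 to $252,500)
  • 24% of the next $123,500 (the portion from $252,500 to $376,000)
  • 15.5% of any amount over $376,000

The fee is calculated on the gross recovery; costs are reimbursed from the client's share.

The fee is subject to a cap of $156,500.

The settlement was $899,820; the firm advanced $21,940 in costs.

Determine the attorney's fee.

Fee base is the gross recovery, $899,820; costs are reimbursed separately.
First $164,000 at 36.5% = $59,860.00
Next $88,500 at 33.5% = $29,647.50
Next $123,500 at 24% = $29,640.00
Remaining $523,820 at 15.5% = $81,192.10
Fee: $59,860.00 + $29,647.50 + $29,640.00 + $81,192.10 = $200,339.60
$200,339.60 exceeds the $156,500 cap, so the fee is capped at $156,500.00.

$156,500.00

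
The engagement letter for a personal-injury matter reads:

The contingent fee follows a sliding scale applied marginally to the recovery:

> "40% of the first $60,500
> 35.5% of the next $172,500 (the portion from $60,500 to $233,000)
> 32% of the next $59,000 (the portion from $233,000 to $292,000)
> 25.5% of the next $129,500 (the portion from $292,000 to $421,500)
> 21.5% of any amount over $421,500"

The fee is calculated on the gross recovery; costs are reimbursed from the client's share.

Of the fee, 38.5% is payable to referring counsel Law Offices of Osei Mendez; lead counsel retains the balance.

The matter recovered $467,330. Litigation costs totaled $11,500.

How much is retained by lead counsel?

$90,523.97

Fee base is the gross recovery, $467,330; costs are reimbursed separately.
First $60,500 at 40% = $24,200.00
Next $172,500 at 35.5% = $61,237.50
Next $59,000 at 32% = $18,880.00
Next $129,500 at 25.5% = $33,022.50
Remaining $45,830 at 21.5% = $9,853.45
Fee: $24,200.00 + $61,237.50 + $18,880.00 + $33,022.50 + $9,853.45 = $147,193.45
Referral share: 38.5% of $147,193.45 = $56,669.48; lead counsel retains $147,193.45 − $56,669.48 = $90,523.97.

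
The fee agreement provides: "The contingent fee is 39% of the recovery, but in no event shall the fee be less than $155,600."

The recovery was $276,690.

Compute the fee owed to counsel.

$155,600.00

39% of $276,690 = $107,909.10
That is below the $155,600 minimum, so the minimum applies.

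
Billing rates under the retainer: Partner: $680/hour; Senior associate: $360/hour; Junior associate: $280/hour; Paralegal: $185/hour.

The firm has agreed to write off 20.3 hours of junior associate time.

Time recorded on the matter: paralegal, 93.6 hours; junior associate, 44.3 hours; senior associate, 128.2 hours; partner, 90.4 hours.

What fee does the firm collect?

Partner: 90.4 × $680 = $61,472.00
Senior associate: 128.2 × $360 = $46,152.00
Junior associate: 44.3 × $280 = $12,404.00
Paralegal: 93.6 × $185 = $17,316.00
Subtotal: $137,344.00
Write-off: 20.3 × $280 = $5,684.00
Total: $137,344.00 − $5,684.00 = $131,660.00

$131,660.00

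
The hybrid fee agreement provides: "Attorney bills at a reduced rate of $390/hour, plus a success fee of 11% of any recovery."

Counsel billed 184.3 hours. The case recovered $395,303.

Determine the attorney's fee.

$115,360.33

Hourly: 184.3 × $390 = $71,877.00
Success fee: 11% of $395,303 = $43,483.33
Total: $71,877.00 + $43,483.33 = $115,360.33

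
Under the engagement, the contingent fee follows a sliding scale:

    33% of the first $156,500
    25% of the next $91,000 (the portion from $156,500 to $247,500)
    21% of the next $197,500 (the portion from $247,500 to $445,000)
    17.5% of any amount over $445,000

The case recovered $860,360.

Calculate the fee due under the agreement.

First $156,500 at 33% = $51,645.00
Next $91,000 at 25% = $22,750.00
Next $197,500 at 21% = $41,475.00
Remaining $415,360 at 17.5% = $72,688.00
Fee: $51,645.00 + $22,750.00 + $41,475.00 + $72,688.00 = $188,558.00

$188,558.00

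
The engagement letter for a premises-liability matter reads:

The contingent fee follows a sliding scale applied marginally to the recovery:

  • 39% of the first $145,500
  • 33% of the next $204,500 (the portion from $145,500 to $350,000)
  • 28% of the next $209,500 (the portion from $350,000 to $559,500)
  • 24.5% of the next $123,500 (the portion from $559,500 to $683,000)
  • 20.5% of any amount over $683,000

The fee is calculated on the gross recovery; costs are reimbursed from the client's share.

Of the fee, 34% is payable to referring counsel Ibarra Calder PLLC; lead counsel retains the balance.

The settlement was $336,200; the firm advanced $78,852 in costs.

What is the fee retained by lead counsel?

Fee base is the gross recovery, $336,200; costs are reimbursed separately.
First $145,500 at 39% = $56,745.00
Remaining $190,700 at 33% = $62,931.00
Fee: $56,745.00 + $62,931.00 = $119,676.00
Referral share: 34% of $119,676.00 = $40,689.84; lead counsel retains $119,676.00 − $40,689.84 = $78,986.16.

$78,986.16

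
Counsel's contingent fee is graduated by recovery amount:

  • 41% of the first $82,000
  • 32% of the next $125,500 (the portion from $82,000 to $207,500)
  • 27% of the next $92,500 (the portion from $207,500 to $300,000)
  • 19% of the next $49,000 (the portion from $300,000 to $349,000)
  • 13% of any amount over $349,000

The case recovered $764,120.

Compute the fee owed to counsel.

First $82,000 at 41% = $33,620.00
Next $125,500 at 32% = $40,160.00
Next $92,500 at 27% = $24,975.00
Next $49,000 at 19% = $9,310.00
Remaining $415,120 at 13% = $53,965.60
Fee: $33,620.00 + $40,160.00 + $24,975.00 + $9,310.00 + $53,965.60 = $162,030.60

$162,030.60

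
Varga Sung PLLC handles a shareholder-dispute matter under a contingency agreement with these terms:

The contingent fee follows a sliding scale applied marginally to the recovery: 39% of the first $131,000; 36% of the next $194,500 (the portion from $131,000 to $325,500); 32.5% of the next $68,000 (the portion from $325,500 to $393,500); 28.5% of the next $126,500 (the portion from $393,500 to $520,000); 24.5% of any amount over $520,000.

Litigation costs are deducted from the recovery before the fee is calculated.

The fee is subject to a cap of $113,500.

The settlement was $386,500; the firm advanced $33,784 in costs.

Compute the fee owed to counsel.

Fee base (net of costs): $386,500 − $33,784 = $352,716
First $131,000 at 39% = $51,090.00
Next $194,500 at 36% = $70,020.00
Remaining $27,216 at 32.5% = $8,845.20
Fee: $51,090.00 + $70,020.00 + $8,845.20 = $129,955.20
$129,955.20 exceeds the $113,500 cap, so the fee is capped at $113,500.00.

$113,500.00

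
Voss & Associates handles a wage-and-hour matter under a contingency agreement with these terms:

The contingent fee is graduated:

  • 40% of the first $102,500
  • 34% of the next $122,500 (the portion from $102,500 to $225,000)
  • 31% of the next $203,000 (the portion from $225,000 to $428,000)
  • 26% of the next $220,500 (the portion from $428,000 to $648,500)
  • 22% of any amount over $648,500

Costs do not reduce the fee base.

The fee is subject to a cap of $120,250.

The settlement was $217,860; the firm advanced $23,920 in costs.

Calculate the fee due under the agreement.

$80,222.40

Fee base is the gross recovery, $217,860; costs are reimbursed separately.
First $102,500 at 40% = $41,000.00
Remaining $115,360 at 34% = $39,222.40
Fee: $41,000.00 + $39,222.40 = $80,222.40
$80,222.40 is under the $120,250 cap.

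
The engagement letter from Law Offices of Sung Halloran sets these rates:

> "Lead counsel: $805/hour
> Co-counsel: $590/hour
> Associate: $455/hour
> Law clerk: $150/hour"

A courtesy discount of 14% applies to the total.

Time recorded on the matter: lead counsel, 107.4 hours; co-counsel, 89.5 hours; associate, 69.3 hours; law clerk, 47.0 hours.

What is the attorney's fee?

Lead counsel: 107.4 × $805 = $86,457.00
Co-counsel: 89.5 × $590 = $52,805.00
Associate: 69.3 × $455 = $31,531.50
Law clerk: 47.0 × $150 = $7,050.00
Subtotal: $177,843.50
Less 14% discount: −$24,898.09
Total: $177,843.50 − $24,898.09 = $152,945.41

$152,945.41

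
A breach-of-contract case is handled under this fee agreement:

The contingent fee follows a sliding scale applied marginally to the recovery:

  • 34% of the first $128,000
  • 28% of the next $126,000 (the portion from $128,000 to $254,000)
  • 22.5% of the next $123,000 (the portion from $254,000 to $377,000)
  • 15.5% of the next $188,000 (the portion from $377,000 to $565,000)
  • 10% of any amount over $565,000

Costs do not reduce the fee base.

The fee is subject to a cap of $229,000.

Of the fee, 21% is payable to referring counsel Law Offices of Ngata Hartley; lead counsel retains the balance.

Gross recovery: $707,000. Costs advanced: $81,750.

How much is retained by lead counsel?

Fee base is the gross recovery, $707,000; costs are reimbursed separately.
First $128,000 at 34% = $43,520.00
Next $126,000 at 28% = $35,280.00
Next $123,000 at 22.5% = $27,675.00
Next $188,000 at 15.5% = $29,140.00
Remaining $142,000 at 10% = $14,200.00
Fee: $43,520.00 + $35,280.00 + $27,675.00 + $29,140.00 + $14,200.00 = $149,815.00
$149,815.00 is under the $229,000 cap.
Referral share: 21% of $149,815.00 = $31,461.15; lead counsel retains $149,815.00 − $31,461.15 = $118,353.85.

$118,353.85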